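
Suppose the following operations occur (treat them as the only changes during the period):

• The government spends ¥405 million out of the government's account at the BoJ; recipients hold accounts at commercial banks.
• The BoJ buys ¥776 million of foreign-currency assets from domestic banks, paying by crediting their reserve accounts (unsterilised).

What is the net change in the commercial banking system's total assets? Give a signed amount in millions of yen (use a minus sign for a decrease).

BoJ balance sheet:
  Assets:      Foreign assets +¥776M
  Liabilities: Bank reserves +¥1181M, Government deposits −¥405M
Commercial banking system:
  Assets:      Reserves at CB +¥1181M, Foreign assets −¥776M
  Liabilities: Checkable deposits +¥405M
Change in total bank assets = +¥405 million.

+¥405 million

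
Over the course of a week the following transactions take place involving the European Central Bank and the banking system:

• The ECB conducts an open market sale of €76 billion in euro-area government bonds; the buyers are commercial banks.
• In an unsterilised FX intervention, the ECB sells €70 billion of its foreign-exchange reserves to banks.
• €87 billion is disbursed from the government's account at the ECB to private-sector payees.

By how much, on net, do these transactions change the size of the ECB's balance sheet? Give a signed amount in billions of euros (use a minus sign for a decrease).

OMO sale (to banks) €76 billion: an ECB asset is shed → −€76B.
FX sale €70 billion: an ECB asset is shed → −€70B.
Government spending €87 billion: only the composition of liabilities changes → 0.
Net: −76 − 70 + 0 = -€146 billion.

-€146 billion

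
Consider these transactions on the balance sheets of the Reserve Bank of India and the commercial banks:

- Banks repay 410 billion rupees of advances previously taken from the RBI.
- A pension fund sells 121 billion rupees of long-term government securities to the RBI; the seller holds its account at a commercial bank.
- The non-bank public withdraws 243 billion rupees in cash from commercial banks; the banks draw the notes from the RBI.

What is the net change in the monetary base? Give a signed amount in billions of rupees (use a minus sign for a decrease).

RBI balance sheet:
  Assets:      Securities +121B, Loans to banks −410B
  Liabilities: Bank reserves −532B, Currency in circulation +243B
Monetary base = currency + reserves: +243B + (−532B) = -289 billion.

-289 billion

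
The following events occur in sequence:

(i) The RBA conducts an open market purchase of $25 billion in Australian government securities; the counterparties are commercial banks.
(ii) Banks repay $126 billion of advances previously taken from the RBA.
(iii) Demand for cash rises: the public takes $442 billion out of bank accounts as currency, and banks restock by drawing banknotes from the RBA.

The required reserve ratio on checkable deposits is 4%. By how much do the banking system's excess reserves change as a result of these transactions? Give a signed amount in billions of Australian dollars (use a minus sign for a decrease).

-$525.32 billion

OMO purchase (from banks) $25 billion: reserves +$25B, deposits 0.
Discount-window repayment $126 billion: reserves −$126B, deposits 0.
Currency withdrawal $442 billion: reserves −$442B, deposits −$442B.
Totals: Δreserves = −$543B, Δdeposits = −$442B.
Δrequired reserves = 4% × −$442B = −$17.68B.
Δexcess reserves = Δreserves − Δrequired = −$543B − (−$17.68B) = -$525.32 billion.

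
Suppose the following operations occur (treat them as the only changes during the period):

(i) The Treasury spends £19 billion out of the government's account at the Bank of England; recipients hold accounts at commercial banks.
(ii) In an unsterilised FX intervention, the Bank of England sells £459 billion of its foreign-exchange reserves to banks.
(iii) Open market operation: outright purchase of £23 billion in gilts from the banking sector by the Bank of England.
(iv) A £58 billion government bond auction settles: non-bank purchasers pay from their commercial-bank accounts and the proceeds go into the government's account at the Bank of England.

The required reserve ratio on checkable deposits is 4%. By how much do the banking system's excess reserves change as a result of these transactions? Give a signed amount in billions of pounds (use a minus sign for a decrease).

Government spending £19 billion: reserves +£19B, deposits +£19B.
FX sale £459 billion: reserves −£459B, deposits 0.
OMO purchase (from banks) £23 billion: reserves +£23B, deposits 0.
Government account inflow £58 billion: reserves −£58B, deposits −£58B.
Totals: Δreserves = −£475B, Δdeposits = −£39B.
Δrequired reserves = 4% × −£39B = −£1.56B.
Δexcess reserves = Δreserves − Δrequired = −£475B − (−£1.56B) = -£473.44 billion.

-£473.44 billion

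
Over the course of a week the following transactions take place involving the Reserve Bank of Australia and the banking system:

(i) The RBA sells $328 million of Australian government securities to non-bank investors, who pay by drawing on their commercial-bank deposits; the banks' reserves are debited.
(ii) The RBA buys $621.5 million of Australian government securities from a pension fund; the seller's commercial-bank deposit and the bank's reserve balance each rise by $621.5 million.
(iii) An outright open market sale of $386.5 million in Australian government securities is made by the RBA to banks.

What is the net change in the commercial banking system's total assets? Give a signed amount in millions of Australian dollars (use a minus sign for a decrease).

+$293.5 million

RBA balance sheet:
  Assets:      Securities −$93M
  Liabilities: Bank reserves −$93M
Commercial banking system:
  Assets:      Reserves at CB −$93M, Securities +$386.5M
  Liabilities: Checkable deposits +$293.5M
Change in total bank assets = +$293.5 million.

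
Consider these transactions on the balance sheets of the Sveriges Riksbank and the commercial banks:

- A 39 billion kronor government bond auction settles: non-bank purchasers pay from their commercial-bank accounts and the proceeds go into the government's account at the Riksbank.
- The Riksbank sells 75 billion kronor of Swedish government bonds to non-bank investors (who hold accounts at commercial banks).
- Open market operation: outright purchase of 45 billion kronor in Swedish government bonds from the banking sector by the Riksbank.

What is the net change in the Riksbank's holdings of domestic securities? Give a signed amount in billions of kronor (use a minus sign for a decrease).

Riksbank balance sheet:
  Assets:      Securities −30B
  Liabilities: Bank reserves −69B, Government deposits +39B
Commercial banking system:
  Assets:      Reserves at CB −69B, Securities −45B
  Liabilities: Checkable deposits −114B
So the change in the Riksbank's holdings of domestic securities is -30 billion.

-30 billion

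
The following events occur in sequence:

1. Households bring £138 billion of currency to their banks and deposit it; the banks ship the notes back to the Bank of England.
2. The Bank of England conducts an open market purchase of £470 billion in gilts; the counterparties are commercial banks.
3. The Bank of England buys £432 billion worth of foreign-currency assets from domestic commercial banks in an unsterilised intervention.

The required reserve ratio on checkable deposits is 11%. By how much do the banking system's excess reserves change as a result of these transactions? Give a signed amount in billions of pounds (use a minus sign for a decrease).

+£1024.82 billion

Currency deposit £138 billion: reserves +£138B, deposits +£138B.
OMO purchase (from banks) £470 billion: reserves +£470B, deposits 0.
FX purchase £432 billion: reserves +£432B, deposits 0.
Totals: Δreserves = +£1040B, Δdeposits = +£138B.
Δrequired reserves = 11% × +£138B = +£15.18B.
Δexcess reserves = Δreserves − Δrequired = +£1040B − (+£15.18B) = +£1024.82 billion.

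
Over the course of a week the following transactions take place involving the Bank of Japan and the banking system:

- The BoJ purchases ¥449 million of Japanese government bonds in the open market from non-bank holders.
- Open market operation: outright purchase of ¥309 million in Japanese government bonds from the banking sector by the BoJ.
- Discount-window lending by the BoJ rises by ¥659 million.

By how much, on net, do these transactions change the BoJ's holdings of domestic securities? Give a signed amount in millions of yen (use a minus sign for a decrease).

+¥758 million

Asset purchase (from non-banks) ¥449 million: securities added to the BoJ's portfolio → +¥449M.
OMO purchase (from banks) ¥309 million: securities added to the BoJ's portfolio → +¥309M.
Discount-window loan ¥659 million: the BoJ's securities portfolio is untouched → 0.
Net: 449 + 309 + 0 = +¥758 million.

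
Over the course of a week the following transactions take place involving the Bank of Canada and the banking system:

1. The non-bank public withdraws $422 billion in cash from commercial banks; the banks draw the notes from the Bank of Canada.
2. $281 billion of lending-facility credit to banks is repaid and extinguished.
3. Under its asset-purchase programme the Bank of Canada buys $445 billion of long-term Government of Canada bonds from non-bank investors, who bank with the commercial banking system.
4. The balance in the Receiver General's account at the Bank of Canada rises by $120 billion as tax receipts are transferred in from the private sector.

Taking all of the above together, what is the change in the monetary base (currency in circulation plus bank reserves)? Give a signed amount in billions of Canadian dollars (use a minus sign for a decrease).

+$44 billion

Currency withdrawal $422 billion: just a shift between currency and reserves — both are base money → 0.
Discount-window repayment $281 billion: Bank of Canada balance sheet contracts → −$281B.
Asset purchase (from non-banks) $445 billion: Bank of Canada balance sheet expands → +$445B.
Government account inflow $120 billion: reserves shift to a non-base liability → −$120B.
Net: 0 − 281 + 445 − 120 = +$44 billion.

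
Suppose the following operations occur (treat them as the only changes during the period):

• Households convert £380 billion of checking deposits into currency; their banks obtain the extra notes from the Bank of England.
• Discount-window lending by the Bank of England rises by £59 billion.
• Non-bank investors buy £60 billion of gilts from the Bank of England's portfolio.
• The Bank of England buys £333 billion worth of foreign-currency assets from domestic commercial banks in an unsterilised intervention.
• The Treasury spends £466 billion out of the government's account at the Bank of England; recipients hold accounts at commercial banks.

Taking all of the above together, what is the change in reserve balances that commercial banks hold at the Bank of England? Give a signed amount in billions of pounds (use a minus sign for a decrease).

+£418 billion

Bank of England balance sheet:
  Assets:      Securities −£60B, Loans to banks +£59B, Foreign assets +£333B
  Liabilities: Bank reserves +£418B, Currency in circulation +£380B, Government deposits −£466B
Commercial banking system:
  Assets:      Reserves at CB +£418B, Foreign assets −£333B
  Liabilities: Checkable deposits +£26B, Borrowings from CB +£59B
So the change in reserve balances that commercial banks hold at the Bank of England is +£418 billion.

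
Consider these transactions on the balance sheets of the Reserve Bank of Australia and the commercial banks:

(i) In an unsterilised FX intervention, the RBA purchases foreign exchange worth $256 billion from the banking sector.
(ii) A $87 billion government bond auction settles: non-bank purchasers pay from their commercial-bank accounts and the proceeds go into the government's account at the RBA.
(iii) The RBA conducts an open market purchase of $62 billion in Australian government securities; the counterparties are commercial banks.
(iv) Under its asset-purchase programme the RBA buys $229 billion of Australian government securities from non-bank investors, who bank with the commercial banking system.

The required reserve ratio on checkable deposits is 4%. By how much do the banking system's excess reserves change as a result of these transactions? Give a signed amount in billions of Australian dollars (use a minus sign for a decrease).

+$454.32 billion

FX purchase $256 billion: reserves +$256B, deposits 0.
Government account inflow $87 billion: reserves −$87B, deposits −$87B.
OMO purchase (from banks) $62 billion: reserves +$62B, deposits 0.
Asset purchase (from non-banks) $229 billion: reserves +$229B, deposits +$229B.
Totals: Δreserves = +$460B, Δdeposits = +$142B.
Δrequired reserves = 4% × +$142B = +$5.68B.
Δexcess reserves = Δreserves − Δrequired = +$460B − (+$5.68B) = +$454.32 billion.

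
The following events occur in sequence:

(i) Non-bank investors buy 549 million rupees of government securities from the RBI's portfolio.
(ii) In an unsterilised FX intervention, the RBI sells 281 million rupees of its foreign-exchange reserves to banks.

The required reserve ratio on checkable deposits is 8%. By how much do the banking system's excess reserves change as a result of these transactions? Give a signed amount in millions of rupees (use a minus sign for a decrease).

-786.08 million

Asset sale (to non-banks) 549 million rupees: reserves −549M, deposits −549M.
FX sale 281 million rupees: reserves −281M, deposits 0.
Totals: Δreserves = −830M, Δdeposits = −549M.
Δrequired reserves = 8% × −549M = −43.92M.
Δexcess reserves = Δreserves − Δrequired = −830M − (−43.92M) = -786.08 million.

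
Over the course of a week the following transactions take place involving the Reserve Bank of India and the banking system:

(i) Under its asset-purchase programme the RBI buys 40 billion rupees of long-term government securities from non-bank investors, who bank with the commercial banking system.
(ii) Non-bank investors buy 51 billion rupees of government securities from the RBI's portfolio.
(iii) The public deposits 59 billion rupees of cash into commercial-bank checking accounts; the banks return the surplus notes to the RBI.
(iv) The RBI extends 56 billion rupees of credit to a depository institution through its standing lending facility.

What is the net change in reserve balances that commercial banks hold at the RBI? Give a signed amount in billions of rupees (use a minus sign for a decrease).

RBI balance sheet:
  Assets:      Securities −11B, Loans to banks +56B
  Liabilities: Bank reserves +104B, Currency in circulation −59B
Commercial banking system:
  Assets:      Reserves at CB +104B
  Liabilities: Checkable deposits +48B, Borrowings from CB +56B
So the change in reserve balances that commercial banks hold at the RBI is +104 billion.

+104 billion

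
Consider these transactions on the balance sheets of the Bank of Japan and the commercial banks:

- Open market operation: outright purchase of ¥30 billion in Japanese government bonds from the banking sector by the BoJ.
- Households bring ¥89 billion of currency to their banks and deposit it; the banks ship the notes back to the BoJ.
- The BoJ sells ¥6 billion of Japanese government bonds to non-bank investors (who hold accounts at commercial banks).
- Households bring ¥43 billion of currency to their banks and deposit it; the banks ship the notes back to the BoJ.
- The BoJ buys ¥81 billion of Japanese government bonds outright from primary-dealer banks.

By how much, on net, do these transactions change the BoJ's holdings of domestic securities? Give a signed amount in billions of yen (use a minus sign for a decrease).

OMO purchase (from banks) ¥30 billion: securities added to the BoJ's portfolio → +¥30B.
Currency deposit ¥89 billion: the BoJ's securities portfolio is untouched → 0.
Asset sale (to non-banks) ¥6 billion: securities removed from the BoJ's portfolio → −¥6B.
Currency deposit ¥43 billion: the BoJ's securities portfolio is untouched → 0.
OMO purchase (from banks) ¥81 billion: securities added to the BoJ's portfolio → +¥81B.
Net: 30 + 0 − 6 + 0 + 81 = +¥105 billion.

+¥105 billion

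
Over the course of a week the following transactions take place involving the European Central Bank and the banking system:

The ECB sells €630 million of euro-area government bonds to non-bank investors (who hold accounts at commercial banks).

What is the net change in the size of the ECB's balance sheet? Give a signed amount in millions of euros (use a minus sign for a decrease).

-€630 million

Asset sale (to non-banks) €630 million: an ECB asset is shed → −€630M.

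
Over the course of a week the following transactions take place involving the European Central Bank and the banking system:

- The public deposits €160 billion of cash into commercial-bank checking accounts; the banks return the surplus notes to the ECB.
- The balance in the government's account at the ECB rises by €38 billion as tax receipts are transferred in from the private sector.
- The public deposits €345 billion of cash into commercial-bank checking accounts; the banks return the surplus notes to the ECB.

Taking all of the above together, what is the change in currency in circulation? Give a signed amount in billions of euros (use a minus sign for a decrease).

ECB balance sheet:
  Assets:      no change
  Liabilities: Bank reserves +€467B, Currency in circulation −€505B, Government deposits +€38B
So the change in currency in circulation is -€505 billion.

-€505 billion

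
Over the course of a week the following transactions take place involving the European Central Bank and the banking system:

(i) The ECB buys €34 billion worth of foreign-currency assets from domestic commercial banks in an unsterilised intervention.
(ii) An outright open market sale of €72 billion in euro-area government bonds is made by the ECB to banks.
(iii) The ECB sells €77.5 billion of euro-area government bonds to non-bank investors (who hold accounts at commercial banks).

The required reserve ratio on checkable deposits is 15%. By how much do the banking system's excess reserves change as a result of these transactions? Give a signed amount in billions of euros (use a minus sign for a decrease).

FX purchase €34 billion: reserves +€34B, deposits 0.
OMO sale (to banks) €72 billion: reserves −€72B, deposits 0.
Asset sale (to non-banks) €77.5 billion: reserves −€77.5B, deposits −€77.5B.
Totals: Δreserves = −€115.5B, Δdeposits = −€77.5B.
Δrequired reserves = 15% × −€77.5B = −€11.625B.
Δexcess reserves = Δreserves − Δrequired = −€115.5B − (−€11.625B) = -€103.875 billion.

-€103.875 billion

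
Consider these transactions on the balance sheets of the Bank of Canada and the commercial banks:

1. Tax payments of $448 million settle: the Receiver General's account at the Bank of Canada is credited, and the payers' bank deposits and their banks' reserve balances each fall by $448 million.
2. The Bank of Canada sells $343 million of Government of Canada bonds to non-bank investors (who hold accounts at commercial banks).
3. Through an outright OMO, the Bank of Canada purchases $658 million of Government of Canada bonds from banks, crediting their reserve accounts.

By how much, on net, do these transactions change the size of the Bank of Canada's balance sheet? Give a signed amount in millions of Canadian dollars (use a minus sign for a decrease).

+$315 million

Bank of Canada balance sheet:
  Assets:      Securities +$315M
  Liabilities: Bank reserves −$133M, Government deposits +$448M
Change in total Bank of Canada assets = +$315 million.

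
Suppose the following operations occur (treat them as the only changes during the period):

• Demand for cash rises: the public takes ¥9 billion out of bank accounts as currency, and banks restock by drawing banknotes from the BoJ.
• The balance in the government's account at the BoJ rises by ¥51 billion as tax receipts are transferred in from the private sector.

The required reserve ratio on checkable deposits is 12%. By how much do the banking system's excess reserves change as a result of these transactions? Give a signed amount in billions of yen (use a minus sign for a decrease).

-¥52.8 billion

Currency withdrawal ¥9 billion: reserves −¥9B, deposits −¥9B.
Government account inflow ¥51 billion: reserves −¥51B, deposits −¥51B.
Totals: Δreserves = −¥60B, Δdeposits = −¥60B.
Δrequired reserves = 12% × −¥60B = −¥7.2B.
Δexcess reserves = Δreserves − Δrequired = −¥60B − (−¥7.2B) = -¥52.8 billion.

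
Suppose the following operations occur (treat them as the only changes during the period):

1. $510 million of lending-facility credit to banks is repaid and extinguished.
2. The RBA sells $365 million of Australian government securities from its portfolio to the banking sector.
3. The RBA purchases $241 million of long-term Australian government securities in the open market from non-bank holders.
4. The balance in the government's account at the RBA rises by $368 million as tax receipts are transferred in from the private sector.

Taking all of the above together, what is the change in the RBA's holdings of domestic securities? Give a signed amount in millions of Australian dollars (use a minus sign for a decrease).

RBA balance sheet:
  Assets:      Securities −$124M, Loans to banks −$510M
  Liabilities: Bank reserves −$1002M, Government deposits +$368M
So the change in the RBA's holdings of domestic securities is -$124 million.

-$124 million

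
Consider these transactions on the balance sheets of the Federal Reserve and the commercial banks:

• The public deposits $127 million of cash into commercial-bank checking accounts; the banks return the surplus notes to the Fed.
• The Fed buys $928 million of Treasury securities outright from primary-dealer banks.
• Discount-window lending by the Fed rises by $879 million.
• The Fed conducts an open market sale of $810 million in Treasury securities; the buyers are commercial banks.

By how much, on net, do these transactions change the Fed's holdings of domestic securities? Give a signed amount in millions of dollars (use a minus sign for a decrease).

+$118 million

Currency deposit $127 million: the Fed's securities portfolio is untouched → 0.
OMO purchase (from banks) $928 million: securities added to the Fed's portfolio → +$928M.
Discount-window loan $879 million: the Fed's securities portfolio is untouched → 0.
OMO sale (to banks) $810 million: securities removed from the Fed's portfolio → −$810M.
Net: 0 + 928 + 0 − 810 = +$118 million.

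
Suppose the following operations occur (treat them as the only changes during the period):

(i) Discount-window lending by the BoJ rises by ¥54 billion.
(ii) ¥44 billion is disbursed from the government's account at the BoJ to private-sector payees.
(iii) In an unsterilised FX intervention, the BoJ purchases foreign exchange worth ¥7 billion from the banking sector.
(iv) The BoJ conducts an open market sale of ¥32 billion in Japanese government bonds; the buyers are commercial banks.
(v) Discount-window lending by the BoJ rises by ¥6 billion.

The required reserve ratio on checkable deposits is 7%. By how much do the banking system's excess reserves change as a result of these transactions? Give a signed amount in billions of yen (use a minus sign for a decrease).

+¥75.92 billion

Discount-window loan ¥54 billion: reserves +¥54B, deposits 0.
Government spending ¥44 billion: reserves +¥44B, deposits +¥44B.
FX purchase ¥7 billion: reserves +¥7B, deposits 0.
OMO sale (to banks) ¥32 billion: reserves −¥32B, deposits 0.
Discount-window loan ¥6 billion: reserves +¥6B, deposits 0.
Totals: Δreserves = +¥79B, Δdeposits = +¥44B.
Δrequired reserves = 7% × +¥44B = +¥3.08B.
Δexcess reserves = Δreserves − Δrequired = +¥79B − (+¥3.08B) = +¥75.92 billion.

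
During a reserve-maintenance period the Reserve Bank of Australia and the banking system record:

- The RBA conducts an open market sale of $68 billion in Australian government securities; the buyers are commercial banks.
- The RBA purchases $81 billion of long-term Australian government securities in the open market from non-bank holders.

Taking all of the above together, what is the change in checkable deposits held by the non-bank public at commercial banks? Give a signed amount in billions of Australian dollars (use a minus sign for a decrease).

OMO sale (to banks) $68 billion: the counterparty is a bank, so public deposits are unchanged → 0.
Asset purchase (from non-banks) $81 billion: non-bank counterparties' bank balances rise → +$81B.
Net: 0 + 81 = +$81 billion.

+$81 billion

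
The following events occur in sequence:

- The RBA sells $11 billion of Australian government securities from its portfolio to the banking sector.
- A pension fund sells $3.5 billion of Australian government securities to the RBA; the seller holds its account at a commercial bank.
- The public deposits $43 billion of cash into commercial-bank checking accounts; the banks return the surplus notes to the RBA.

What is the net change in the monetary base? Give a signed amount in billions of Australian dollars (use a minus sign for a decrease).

-$7.5 billion

OMO sale (to banks) $11 billion: RBA balance sheet contracts → −$11B.
Asset purchase (from non-banks) $3.5 billion: RBA balance sheet expands → +$3.5B.
Currency deposit $43 billion: just a shift between currency and reserves — both are base money → 0.
Net: −11 + 3.5 + 0 = -$7.5 billion.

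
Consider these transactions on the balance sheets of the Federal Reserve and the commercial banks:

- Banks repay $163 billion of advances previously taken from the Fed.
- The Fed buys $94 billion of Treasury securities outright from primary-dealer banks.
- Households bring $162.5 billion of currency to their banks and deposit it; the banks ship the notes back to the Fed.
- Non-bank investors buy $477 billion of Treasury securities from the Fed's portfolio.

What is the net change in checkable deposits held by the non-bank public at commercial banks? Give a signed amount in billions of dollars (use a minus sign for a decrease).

-$314.5 billion

Discount-window repayment $163 billion: the counterparty is a bank, so public deposits are unchanged → 0.
OMO purchase (from banks) $94 billion: the counterparty is a bank, so public deposits are unchanged → 0.
Currency deposit $162.5 billion: non-bank counterparties' bank balances rise → +$162.5B.
Asset sale (to non-banks) $477 billion: non-bank counterparties' bank balances fall → −$477B.
Net: 0 + 0 + 162.5 − 477 = -$314.5 billion.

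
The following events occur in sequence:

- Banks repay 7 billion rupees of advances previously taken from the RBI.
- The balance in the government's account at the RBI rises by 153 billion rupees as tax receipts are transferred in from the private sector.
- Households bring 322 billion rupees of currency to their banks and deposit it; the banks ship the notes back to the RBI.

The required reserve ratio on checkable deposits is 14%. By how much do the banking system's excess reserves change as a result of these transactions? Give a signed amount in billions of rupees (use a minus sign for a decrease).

+138.34 billion

Discount-window repayment 7 billion rupees: reserves −7B, deposits 0.
Government account inflow 153 billion rupees: reserves −153B, deposits −153B.
Currency deposit 322 billion rupees: reserves +322B, deposits +322B.
Totals: Δreserves = +162B, Δdeposits = +169B.
Δrequired reserves = 14% × +169B = +23.66B.
Δexcess reserves = Δreserves − Δrequired = +162B − (+23.66B) = +138.34 billion.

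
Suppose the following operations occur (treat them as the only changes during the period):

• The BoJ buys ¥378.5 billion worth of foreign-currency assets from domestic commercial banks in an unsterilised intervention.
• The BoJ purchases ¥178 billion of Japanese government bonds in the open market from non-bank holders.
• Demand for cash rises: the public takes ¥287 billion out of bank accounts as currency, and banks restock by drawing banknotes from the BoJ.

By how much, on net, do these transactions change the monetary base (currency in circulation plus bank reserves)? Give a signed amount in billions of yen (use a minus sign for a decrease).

BoJ balance sheet:
  Assets:      Securities +¥178B, Foreign assets +¥378.5B
  Liabilities: Bank reserves +¥269.5B, Currency in circulation +¥287B
Monetary base = currency + reserves: +¥287B + (+¥269.5B) = +¥556.5 billion.

+¥556.5 billion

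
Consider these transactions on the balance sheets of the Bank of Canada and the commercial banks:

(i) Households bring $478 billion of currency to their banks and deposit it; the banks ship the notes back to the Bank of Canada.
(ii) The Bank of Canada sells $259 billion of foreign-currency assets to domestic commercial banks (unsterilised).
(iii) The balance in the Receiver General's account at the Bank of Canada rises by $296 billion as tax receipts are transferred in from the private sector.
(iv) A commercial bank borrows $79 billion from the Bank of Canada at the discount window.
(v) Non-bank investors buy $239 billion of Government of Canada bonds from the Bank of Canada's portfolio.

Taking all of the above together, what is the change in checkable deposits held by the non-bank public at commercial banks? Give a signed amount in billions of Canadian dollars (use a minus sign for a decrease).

Bank of Canada balance sheet:
  Assets:      Securities −$239B, Loans to banks +$79B, Foreign assets −$259B
  Liabilities: Bank reserves −$237B, Currency in circulation −$478B, Government deposits +$296B
Commercial banking system:
  Assets:      Reserves at CB −$237B, Foreign assets +$259B
  Liabilities: Checkable deposits −$57B, Borrowings from CB +$79B
So the change in checkable deposits held by the non-bank public at commercial banks is -$57 billion.

-$57 billion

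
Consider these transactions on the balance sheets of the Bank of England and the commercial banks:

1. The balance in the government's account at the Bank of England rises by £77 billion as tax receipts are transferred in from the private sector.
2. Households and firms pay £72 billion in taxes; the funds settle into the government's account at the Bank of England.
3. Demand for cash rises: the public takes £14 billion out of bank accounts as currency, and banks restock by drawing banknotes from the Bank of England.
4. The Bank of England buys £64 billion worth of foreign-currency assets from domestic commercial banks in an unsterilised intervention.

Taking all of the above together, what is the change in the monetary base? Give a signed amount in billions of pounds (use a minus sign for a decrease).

Government account inflow £77 billion: reserves shift to a non-base liability → −£77B.
Government account inflow £72 billion: reserves shift to a non-base liability → −£72B.
Currency withdrawal £14 billion: just a shift between currency and reserves — both are base money → 0.
FX purchase £64 billion: Bank of England balance sheet expands → +£64B.
Net: −77 − 72 + 0 + 64 = -£85 billion.

-£85 billion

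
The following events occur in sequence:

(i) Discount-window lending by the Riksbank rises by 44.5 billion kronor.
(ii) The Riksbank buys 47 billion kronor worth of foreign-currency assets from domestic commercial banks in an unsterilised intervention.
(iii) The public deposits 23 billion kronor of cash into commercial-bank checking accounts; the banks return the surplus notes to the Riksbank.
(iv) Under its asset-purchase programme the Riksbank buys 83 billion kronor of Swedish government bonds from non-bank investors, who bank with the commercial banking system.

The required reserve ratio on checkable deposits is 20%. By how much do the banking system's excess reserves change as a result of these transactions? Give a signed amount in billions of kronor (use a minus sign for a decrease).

Discount-window loan 44.5 billion kronor: reserves +44.5B, deposits 0.
FX purchase 47 billion kronor: reserves +47B, deposits 0.
Currency deposit 23 billion kronor: reserves +23B, deposits +23B.
Asset purchase (from non-banks) 83 billion kronor: reserves +83B, deposits +83B.
Totals: Δreserves = +197.5B, Δdeposits = +106B.
Δrequired reserves = 20% × +106B = +21.2B.
Δexcess reserves = Δreserves − Δrequired = +197.5B − (+21.2B) = +176.3 billion.

+176.3 billion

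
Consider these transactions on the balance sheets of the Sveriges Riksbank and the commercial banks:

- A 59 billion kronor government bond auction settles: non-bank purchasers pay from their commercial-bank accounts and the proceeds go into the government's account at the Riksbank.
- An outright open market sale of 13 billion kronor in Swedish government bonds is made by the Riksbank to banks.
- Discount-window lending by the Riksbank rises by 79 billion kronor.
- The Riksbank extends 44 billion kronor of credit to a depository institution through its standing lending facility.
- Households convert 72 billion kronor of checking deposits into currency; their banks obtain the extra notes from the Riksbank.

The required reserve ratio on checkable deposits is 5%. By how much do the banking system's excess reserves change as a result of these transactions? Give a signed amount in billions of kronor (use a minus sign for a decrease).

Government account inflow 59 billion kronor: reserves −59B, deposits −59B.
OMO sale (to banks) 13 billion kronor: reserves −13B, deposits 0.
Discount-window loan 79 billion kronor: reserves +79B, deposits 0.
Discount-window loan 44 billion kronor: reserves +44B, deposits 0.
Currency withdrawal 72 billion kronor: reserves −72B, deposits −72B.
Totals: Δreserves = −21B, Δdeposits = −131B.
Δrequired reserves = 5% × −131B = −6.55B.
Δexcess reserves = Δreserves − Δrequired = −21B − (−6.55B) = -14.45 billion.

-14.45 billion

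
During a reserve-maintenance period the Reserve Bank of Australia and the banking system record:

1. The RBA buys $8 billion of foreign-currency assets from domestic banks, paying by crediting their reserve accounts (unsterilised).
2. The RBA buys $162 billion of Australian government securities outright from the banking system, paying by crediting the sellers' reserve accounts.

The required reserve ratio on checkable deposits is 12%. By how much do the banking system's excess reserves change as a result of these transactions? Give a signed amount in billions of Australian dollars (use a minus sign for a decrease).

FX purchase $8 billion: reserves +$8B, deposits 0.
OMO purchase (from banks) $162 billion: reserves +$162B, deposits 0.
Totals: Δreserves = +$170B, Δdeposits = 0.
Δrequired reserves = 12% × 0 = 0.
Δexcess reserves = Δreserves − Δrequired = +$170B − (0) = +$170 billion.

+$170 billion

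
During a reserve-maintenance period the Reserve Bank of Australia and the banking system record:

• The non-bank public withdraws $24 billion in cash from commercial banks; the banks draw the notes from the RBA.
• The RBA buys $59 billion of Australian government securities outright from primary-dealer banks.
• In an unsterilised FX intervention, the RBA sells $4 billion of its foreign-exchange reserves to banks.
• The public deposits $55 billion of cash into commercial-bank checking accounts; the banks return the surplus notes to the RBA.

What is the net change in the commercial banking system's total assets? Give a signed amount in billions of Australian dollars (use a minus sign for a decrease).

Currency withdrawal $24 billion: bank balance sheets shrink → −$24B.
OMO purchase (from banks) $59 billion: just an asset swap on bank balance sheets → 0.
FX sale $4 billion: just an asset swap on bank balance sheets → 0.
Currency deposit $55 billion: bank balance sheets expand → +$55B.
Net: −24 + 0 + 0 + 55 = +$31 billion.

+$31 billion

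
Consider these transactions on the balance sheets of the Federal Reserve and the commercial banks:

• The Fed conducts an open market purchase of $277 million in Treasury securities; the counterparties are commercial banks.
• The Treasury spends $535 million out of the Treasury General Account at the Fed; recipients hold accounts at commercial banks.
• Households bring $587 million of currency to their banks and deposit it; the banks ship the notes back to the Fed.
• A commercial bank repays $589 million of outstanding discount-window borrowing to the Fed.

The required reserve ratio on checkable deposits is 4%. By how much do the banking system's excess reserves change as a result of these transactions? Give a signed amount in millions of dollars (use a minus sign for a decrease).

+$765.12 million

OMO purchase (from banks) $277 million: reserves +$277M, deposits 0.
Government spending $535 million: reserves +$535M, deposits +$535M.
Currency deposit $587 million: reserves +$587M, deposits +$587M.
Discount-window repayment $589 million: reserves −$589M, deposits 0.
Totals: Δreserves = +$810M, Δdeposits = +$1122M.
Δrequired reserves = 4% × +$1122M = +$44.88M.
Δexcess reserves = Δreserves − Δrequired = +$810M − (+$44.88M) = +$765.12 million.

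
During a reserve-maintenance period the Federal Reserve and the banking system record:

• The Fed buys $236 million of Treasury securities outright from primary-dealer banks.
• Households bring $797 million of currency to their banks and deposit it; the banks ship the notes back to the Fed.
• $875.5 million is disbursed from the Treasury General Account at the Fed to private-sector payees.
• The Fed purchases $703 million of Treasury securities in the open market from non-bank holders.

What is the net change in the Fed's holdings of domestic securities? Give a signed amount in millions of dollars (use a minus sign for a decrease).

+$939 million

Fed balance sheet:
  Assets:      Securities +$939M
  Liabilities: Bank reserves +$2611.5M, Currency in circulation −$797M, Government deposits −$875.5M
So the change in the Fed's holdings of domestic securities is +$939 million.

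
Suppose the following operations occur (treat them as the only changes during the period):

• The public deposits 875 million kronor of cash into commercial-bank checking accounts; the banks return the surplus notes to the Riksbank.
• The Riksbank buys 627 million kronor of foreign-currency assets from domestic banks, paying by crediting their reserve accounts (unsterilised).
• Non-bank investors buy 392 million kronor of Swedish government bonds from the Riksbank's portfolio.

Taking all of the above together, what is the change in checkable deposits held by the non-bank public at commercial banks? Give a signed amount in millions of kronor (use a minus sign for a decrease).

Riksbank balance sheet:
  Assets:      Securities −392M, Foreign assets +627M
  Liabilities: Bank reserves +1110M, Currency in circulation −875M
Commercial banking system:
  Assets:      Reserves at CB +1110M, Foreign assets −627M
  Liabilities: Checkable deposits +483M
So the change in checkable deposits held by the non-bank public at commercial banks is +483 million.

+483 million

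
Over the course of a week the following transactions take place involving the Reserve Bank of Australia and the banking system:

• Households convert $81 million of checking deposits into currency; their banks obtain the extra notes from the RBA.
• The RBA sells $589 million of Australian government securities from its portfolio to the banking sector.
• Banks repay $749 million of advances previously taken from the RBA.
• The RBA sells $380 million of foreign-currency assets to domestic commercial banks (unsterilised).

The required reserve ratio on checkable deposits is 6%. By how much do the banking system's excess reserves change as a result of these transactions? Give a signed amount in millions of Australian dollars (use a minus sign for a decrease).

-$1794.14 million

Currency withdrawal $81 million: reserves −$81M, deposits −$81M.
OMO sale (to banks) $589 million: reserves −$589M, deposits 0.
Discount-window repayment $749 million: reserves −$749M, deposits 0.
FX sale $380 million: reserves −$380M, deposits 0.
Totals: Δreserves = −$1799M, Δdeposits = −$81M.
Δrequired reserves = 6% × −$81M = −$4.86M.
Δexcess reserves = Δreserves − Δrequired = −$1799M − (−$4.86M) = -$1794.14 million.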